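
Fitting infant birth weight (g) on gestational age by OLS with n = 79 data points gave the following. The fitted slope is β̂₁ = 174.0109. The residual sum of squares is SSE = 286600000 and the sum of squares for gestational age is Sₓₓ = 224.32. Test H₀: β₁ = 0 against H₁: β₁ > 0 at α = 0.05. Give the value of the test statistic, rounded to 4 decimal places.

t = 1.3509

MSE = SSE/(n − 2) = 286600000/77 = 3.72208e+06.
SE(β̂₁) = √(MSE/Sₓₓ) = √(3.72208e+06/224.32) = 128.813.
t = 174.0109 / 128.813 = 1.3509.
df = n − 2 = 77.
One-sided p ≈ 0.0903, which is ≥ 0.05, so fail to reject H₀.
The data do not give significant evidence that the true slope on gestational age is positive.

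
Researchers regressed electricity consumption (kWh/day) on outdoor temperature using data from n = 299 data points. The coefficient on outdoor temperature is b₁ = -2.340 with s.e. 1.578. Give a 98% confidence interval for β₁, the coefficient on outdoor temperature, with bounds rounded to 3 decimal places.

(-6.031, 1.351)

df = n − 2 = 299 − 2 = 297.
t* = t_{0.01, 297} = 2.338969.
Margin = t* × SE = 2.338969 × 1.578 = 3.69089.
CI: -2.340 ± 3.69089 → (-6.031, 1.351).
With 98% confidence, each one-unit increase in outdoor temperature is associated with a change of between -6.031 and 1.351 kWh/day in electricity consumption.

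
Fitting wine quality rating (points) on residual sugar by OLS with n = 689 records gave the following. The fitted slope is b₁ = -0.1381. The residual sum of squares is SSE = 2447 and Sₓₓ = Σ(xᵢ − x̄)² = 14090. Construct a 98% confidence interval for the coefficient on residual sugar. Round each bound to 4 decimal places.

(-0.1752, -0.1010)

MSE = SSE/(n − 2) = 2447/687 = 3.56186.
SE(b₁) = √(MSE/Sₓₓ) = √(3.56186/14090) = 0.0158995.
df = n − 2 = 687.
t* = t_{0.01, 687} = 2.331788.
Margin = t* × SE = 2.331788 × 0.0158995 = 0.037074.
CI: -0.1381 ± 0.037074 → (-0.1752, -0.1010).
With 98% confidence, each one-unit increase in residual sugar is associated with a change of between -0.1752 and -0.1010 points in wine quality rating.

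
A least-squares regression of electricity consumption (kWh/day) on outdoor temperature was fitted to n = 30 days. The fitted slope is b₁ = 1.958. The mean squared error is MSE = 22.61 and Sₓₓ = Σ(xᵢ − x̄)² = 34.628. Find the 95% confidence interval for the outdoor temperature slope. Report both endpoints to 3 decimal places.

(0.303, 3.613)

SE(b₁) = √(MSE/Sₓₓ) = √(22.61/34.628) = 0.808047.
df = n − 2 = 28.
t* = t_{0.025, 28} = 2.048407.
Margin = t* × SE = 2.048407 × 0.808047 = 1.65521.
CI: 1.958 ± 1.65521 → (0.303, 3.613).
With 95% confidence, each one-unit increase in outdoor temperature is associated with a change of between 0.303 and 3.613 kWh/day in electricity consumption.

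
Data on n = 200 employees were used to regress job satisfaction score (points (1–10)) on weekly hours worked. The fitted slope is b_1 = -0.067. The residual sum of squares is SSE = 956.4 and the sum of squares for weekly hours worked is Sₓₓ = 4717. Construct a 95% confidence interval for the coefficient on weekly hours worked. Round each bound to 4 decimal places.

(-0.1301, -0.0039)

MSE = SSE/(n − 2) = 956.4/198 = 4.8303.
SE(b_1) = √(MSE/Sₓₓ) = √(4.8303/4717) = 0.0320003.
df = n − 2 = 198.
t* = t_{0.025, 198} = 1.972017.
Margin = t* × SE = 1.972017 × 0.0320003 = 0.063105.
CI: -0.067 ± 0.063105 → (-0.1301, -0.0039).
With 95% confidence, each one-unit increase in weekly hours worked is associated with a change of between -0.1301 and -0.0039 points (1–10) in job satisfaction score.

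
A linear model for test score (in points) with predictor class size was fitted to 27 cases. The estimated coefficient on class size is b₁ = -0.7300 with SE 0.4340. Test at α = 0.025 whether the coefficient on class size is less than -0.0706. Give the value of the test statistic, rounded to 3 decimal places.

H₀: β₁ = -0.0706 vs H₁: β₁ < -0.0706.
t = (b₁ − β₁⁰)/SE = (-0.7300 − (-0.0706)) / 0.4340 = -1.519.
df = n − 2 = 27 − 2 = 25.
One-sided p ≈ 0.0706, which is ≥ 0.025, so fail to reject H₀.
The data do not give significant evidence that the true slope on class size is below -0.0706 points per unit.

t = -1.519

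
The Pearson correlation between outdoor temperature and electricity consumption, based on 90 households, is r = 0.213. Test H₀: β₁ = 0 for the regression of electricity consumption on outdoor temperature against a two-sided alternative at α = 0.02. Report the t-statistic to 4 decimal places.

t = 2.0450

t = r·√(n − 2)/√(1 − r²) = 0.213·√88/√0.954631 = 2.0450.
df = n − 2 = 88.
Two-sided p ≈ 0.0438, which is ≥ 0.02, so fail to reject H₀.
The data do not give significant evidence of a linear association between outdoor temperature and electricity consumption.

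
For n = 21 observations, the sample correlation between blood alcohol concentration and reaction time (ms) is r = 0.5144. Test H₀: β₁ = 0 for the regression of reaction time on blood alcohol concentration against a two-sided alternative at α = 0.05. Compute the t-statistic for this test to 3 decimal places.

t = 2.615

t = r·√(n − 2)/√(1 − r²) = 0.5144·√19/√0.735393 = 2.615.
df = n − 2 = 19.
Two-sided p ≈ 0.0170, which is < 0.05, so reject H₀.
There is evidence of a linear association between blood alcohol concentration and reaction time.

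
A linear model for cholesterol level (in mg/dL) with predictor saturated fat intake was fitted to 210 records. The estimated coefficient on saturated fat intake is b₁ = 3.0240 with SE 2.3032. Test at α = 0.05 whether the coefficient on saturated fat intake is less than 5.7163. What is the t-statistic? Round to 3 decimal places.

H₀: β₁ = 5.7163 vs H₁: β₁ < 5.7163.
t = (b₁ − β₁⁰)/SE = (3.0240 − 5.7163) / 2.3032 = -1.169.
df = n − 2 = 210 − 2 = 208.
One-sided p ≈ 0.1219, which is ≥ 0.05, so fail to reject H₀.
The data do not give significant evidence that the true slope on saturated fat intake is below 5.7163 mg/dL per unit.

t = -1.169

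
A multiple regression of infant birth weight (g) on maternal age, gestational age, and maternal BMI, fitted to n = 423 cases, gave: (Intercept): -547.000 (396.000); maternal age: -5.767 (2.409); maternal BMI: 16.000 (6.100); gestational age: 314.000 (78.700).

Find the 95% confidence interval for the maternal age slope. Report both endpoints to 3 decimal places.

(-10.502, -1.032)

Read off: b = -5.767, SE = 2.409 for maternal age.
df = n − k − 1 = 423 − 3 − 1 = 419.
t* = t_{0.025, 419} = 1.965642.
Margin = t* × SE = 1.965642 × 2.409 = 4.73523.
CI: -5.767 ± 4.73523 → (-10.502, -1.032).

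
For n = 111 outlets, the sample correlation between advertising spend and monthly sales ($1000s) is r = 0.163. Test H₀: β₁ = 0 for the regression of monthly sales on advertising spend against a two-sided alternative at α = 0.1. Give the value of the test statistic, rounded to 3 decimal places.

t = r·√(n − 2)/√(1 − r²) = 0.163·√109/√0.973431 = 1.725.
df = n − 2 = 109.
Two-sided p ≈ 0.0874, which is < 0.1, so reject H₀.
There is evidence of a linear association between advertising spend and monthly sales.

t = 1.725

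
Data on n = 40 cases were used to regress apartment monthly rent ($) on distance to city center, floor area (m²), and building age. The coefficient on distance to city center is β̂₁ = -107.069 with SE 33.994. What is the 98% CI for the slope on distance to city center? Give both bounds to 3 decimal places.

df = n − k − 1 = 40 − 3 − 1 = 36.
t* = t_{0.01, 36} = 2.434494.
Margin = t* × SE = 2.434494 × 33.994 = 82.75819.
CI: -107.069 ± 82.75819 → (-189.827, -24.311).
With 98% confidence, each one-unit increase in distance to city center is associated with a change of between -189.827 and -24.311 $ in apartment monthly rent, holding the other predictors fixed.

(-189.827, -24.311)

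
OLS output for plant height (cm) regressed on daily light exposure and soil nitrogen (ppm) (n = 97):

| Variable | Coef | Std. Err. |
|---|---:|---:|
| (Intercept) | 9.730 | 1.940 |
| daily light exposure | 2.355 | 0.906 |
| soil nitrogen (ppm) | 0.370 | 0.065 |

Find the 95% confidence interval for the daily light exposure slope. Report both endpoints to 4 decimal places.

Read off: b = 2.355, SE = 0.906 for daily light exposure.
df = n − k − 1 = 97 − 2 − 1 = 94.
t* = t_{0.025, 94} = 1.985523.
Margin = t* × SE = 1.985523 × 0.906 = 1.798884.
CI: 2.355 ± 1.798884 → (0.5561, 4.1539).

(0.5561, 4.1539)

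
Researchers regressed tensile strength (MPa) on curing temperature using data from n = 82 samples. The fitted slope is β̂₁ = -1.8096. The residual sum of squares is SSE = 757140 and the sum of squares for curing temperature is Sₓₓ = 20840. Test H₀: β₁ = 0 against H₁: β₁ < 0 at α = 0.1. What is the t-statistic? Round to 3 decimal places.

MSE = SSE/(n − 2) = 757140/80 = 9464.25.
SE(β̂₁) = √(MSE/Sₓₓ) = √(9464.25/20840) = 0.673898.
t = -1.8096 / 0.673898 = -2.685.
df = n − 2 = 80.
One-sided p ≈ 0.0044, which is < 0.1, so reject H₀.
There is evidence that the true slope on curing temperature is negative.

t = -2.685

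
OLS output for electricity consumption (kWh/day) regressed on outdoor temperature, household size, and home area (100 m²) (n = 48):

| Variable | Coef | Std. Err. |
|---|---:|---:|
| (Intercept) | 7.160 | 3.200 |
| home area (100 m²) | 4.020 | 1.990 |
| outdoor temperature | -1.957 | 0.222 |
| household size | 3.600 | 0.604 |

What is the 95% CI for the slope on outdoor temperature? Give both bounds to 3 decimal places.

(-2.404, -1.510)

Read off: b = -1.957, SE = 0.222 for outdoor temperature.
df = n − k − 1 = 48 − 3 − 1 = 44.
t* = t_{0.025, 44} = 2.015368.
Margin = t* × SE = 2.015368 × 0.222 = 0.44741.
CI: -1.957 ± 0.44741 → (-2.404, -1.510).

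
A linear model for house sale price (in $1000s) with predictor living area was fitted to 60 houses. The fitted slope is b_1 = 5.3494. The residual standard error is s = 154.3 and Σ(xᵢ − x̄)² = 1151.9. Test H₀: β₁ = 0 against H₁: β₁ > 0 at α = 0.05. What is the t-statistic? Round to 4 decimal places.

t = 1.1766

SE(b_1) = s/√Sₓₓ = 154.3/√1151.9 = 4.5463.
t = 5.3494 / 4.5463 = 1.1766.
df = n − 2 = 58.
One-sided p ≈ 0.1221, which is ≥ 0.05, so fail to reject H₀.
The data do not give significant evidence that the true slope on living area is positive.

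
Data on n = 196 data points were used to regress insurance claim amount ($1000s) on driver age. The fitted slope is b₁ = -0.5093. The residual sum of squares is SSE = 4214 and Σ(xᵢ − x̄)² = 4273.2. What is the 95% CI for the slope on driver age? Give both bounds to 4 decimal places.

MSE = SSE/(n − 2) = 4214/194 = 21.7216.
SE(b₁) = √(MSE/Sₓₓ) = √(21.7216/4273.2) = 0.0712968.
df = n − 2 = 194.
t* = t_{0.025, 194} = 1.972268.
Margin = t* × SE = 1.972268 × 0.0712968 = 0.140616.
CI: -0.5093 ± 0.140616 → (-0.6499, -0.3687).
With 95% confidence, each one-unit increase in driver age is associated with a change of between -0.6499 and -0.3687 $1000s in insurance claim amount.

(-0.6499, -0.3687)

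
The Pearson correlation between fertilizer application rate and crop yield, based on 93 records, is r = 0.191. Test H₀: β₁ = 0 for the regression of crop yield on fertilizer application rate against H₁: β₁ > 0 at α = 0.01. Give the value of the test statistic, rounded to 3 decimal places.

t = 1.856

t = r·√(n − 2)/√(1 − r²) = 0.191·√91/√0.963519 = 1.856.
df = n − 2 = 91.
One-sided p ≈ 0.0333, which is ≥ 0.01, so fail to reject H₀.
The data do not give significant evidence of a linear association between fertilizer application rate and crop yield.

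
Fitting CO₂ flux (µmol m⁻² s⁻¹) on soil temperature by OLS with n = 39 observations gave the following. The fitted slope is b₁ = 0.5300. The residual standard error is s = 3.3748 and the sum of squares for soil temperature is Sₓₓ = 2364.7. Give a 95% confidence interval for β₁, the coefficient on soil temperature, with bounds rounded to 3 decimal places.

SE(b₁) = s/√Sₓₓ = 3.3748/√2364.7 = 0.0694001.
df = n − 2 = 37.
t* = t_{0.025, 37} = 2.026192.
Margin = t* × SE = 2.026192 × 0.0694001 = 0.14062.
CI: 0.5300 ± 0.14062 → (0.389, 0.671).
With 95% confidence, each one-unit increase in soil temperature is associated with a change of between 0.389 and 0.671 µmol m⁻² s⁻¹ in CO₂ flux.

(0.389, 0.671)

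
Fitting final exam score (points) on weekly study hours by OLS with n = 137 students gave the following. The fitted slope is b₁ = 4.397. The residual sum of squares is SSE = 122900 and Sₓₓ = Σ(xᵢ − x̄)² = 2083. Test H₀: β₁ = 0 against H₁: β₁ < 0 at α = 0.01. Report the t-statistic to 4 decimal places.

t = 6.6511

MSE = SSE/(n − 2) = 122900/135 = 910.37.
SE(b₁) = √(MSE/Sₓₓ) = √(910.37/2083) = 0.661096.
t = 4.397 / 0.661096 = 6.6511.
df = n − 2 = 135.
One-sided p ≈ 1.0000, which is ≥ 0.01, so fail to reject H₀.
The data do not give significant evidence that the true slope on weekly study hours is negative.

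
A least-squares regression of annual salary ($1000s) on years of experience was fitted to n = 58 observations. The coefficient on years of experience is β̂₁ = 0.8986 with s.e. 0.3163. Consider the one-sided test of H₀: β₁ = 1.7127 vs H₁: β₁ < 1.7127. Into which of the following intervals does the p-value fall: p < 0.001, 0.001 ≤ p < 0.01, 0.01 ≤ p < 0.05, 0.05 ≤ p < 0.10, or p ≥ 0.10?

t = (0.8986 − 1.7127) / 0.3163 = -2.574.
df = n − 2 = 58 − 2 = 56.
One-sided p = P(T_{56} < t) ≈ 0.0064.
So 0.001 ≤ p < 0.01.

0.001 ≤ p < 0.01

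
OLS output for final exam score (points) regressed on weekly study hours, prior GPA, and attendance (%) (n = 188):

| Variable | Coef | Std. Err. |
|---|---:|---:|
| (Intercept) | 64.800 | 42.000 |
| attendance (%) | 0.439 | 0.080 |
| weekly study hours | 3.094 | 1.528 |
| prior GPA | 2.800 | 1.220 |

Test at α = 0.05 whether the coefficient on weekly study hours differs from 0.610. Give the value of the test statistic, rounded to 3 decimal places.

t = 1.626

Read off: b = 3.094, SE = 1.528 for weekly study hours.
H₀: β₁ = 0.610 vs H₁: β₁ ≠ 0.610.
t = (3.094 − 0.610) / 1.528 = 1.626.
df = n − k − 1 = 188 − 3 − 1 = 184.
Two-sided p ≈ 0.1057, which is ≥ 0.05, so fail to reject H₀.
The data are consistent with a true slope of 0.610 points per unit of weekly study hours, holding the other predictors fixed.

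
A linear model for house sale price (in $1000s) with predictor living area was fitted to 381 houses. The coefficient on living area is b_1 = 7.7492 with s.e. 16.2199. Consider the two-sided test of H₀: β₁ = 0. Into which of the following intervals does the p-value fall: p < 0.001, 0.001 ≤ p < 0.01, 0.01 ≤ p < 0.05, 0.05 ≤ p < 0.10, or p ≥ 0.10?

t = 7.7492 / 16.2199 = 0.478.
df = n − 2 = 381 − 2 = 379.
Two-sided p = 2·P(T_{379} > |t|) ≈ 0.6331.
So p ≥ 0.10.

p ≥ 0.10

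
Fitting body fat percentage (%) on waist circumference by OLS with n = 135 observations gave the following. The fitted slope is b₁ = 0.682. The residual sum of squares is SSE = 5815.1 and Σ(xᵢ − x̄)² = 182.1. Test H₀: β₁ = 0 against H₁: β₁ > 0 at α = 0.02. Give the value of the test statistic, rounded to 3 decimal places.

t = 1.392

MSE = SSE/(n − 2) = 5815.1/133 = 43.7226.
SE(b₁) = √(MSE/Sₓₓ) = √(43.7226/182.1) = 0.490002.
t = 0.682 / 0.490002 = 1.392.
df = n − 2 = 133.
One-sided p ≈ 0.0831, which is ≥ 0.02, so fail to reject H₀.
The data do not give significant evidence that the true slope on waist circumference is positive.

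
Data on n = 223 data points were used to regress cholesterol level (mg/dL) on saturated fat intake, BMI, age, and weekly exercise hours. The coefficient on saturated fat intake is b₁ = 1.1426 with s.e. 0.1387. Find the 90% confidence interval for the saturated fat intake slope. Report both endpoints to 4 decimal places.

df = n − k − 1 = 223 − 4 − 1 = 218.
t* = t_{0.05, 218} = 1.651873.
Margin = t* × SE = 1.651873 × 0.1387 = 0.229115.
CI: 1.1426 ± 0.229115 → (0.9135, 1.3717).
With 90% confidence, each one-unit increase in saturated fat intake is associated with a change of between 0.9135 and 1.3717 mg/dL in cholesterol level, holding the other predictors fixed.

(0.9135, 1.3717)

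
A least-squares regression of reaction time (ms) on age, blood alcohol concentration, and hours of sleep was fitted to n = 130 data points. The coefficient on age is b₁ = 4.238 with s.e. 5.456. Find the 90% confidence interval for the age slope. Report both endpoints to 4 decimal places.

(-4.8028, 13.2788)

df = n − k − 1 = 130 − 3 − 1 = 126.
t* = t_{0.05, 126} = 1.657037.
Margin = t* × SE = 1.657037 × 5.456 = 9.040794.
CI: 4.238 ± 9.040794 → (-4.8028, 13.2788).
With 90% confidence, each one-unit increase in age is associated with a change of between -4.8028 and 13.2788 ms in reaction time, holding the other predictors fixed.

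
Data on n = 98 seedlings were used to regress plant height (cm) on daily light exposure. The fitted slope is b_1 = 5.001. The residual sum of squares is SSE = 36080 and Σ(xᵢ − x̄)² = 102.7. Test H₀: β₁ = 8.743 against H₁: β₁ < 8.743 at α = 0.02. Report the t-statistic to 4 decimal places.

t = -1.9561

MSE = SSE/(n − 2) = 36080/96 = 375.833.
SE(b_1) = √(MSE/Sₓₓ) = √(375.833/102.7) = 1.91299.
t = (5.001 − 8.743) / 1.91299 = -1.9561.
df = n − 2 = 96.
One-sided p ≈ 0.0267, which is ≥ 0.02, so fail to reject H₀.
The data do not give significant evidence that the true slope on daily light exposure is below 8.743 cm per unit.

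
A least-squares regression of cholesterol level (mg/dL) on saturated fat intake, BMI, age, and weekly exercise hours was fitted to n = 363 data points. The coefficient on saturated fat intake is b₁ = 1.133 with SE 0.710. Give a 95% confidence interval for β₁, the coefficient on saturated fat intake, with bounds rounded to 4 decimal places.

df = n − k − 1 = 363 − 4 − 1 = 358.
t* = t_{0.025, 358} = 1.966613.
Margin = t* × SE = 1.966613 × 0.710 = 1.396295.
CI: 1.133 ± 1.396295 → (-0.2633, 2.5293).
With 95% confidence, each one-unit increase in saturated fat intake is associated with a change of between -0.2633 and 2.5293 mg/dL in cholesterol level, holding the other predictors fixed.

(-0.2633, 2.5293)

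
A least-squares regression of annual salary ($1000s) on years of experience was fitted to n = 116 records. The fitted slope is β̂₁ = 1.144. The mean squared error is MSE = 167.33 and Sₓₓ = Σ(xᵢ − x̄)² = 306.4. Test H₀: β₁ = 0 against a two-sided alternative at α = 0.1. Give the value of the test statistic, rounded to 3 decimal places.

SE(β̂₁) = √(MSE/Sₓₓ) = √(167.33/306.4) = 0.738997.
t = 1.144 / 0.738997 = 1.548.
df = n − 2 = 114.
Two-sided p ≈ 0.1244, which is ≥ 0.1, so fail to reject H₀.
The data do not give significant evidence of an association between years of experience and annual salary.

t = 1.548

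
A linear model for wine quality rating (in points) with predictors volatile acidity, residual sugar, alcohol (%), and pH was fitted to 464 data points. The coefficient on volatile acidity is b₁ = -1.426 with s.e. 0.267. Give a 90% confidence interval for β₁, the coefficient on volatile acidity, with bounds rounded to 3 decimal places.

(-1.866, -0.986)

df = n − k − 1 = 464 − 4 − 1 = 459.
t* = t_{0.05, 459} = 1.64818.
Margin = t* × SE = 1.64818 × 0.267 = 0.44006.
CI: -1.426 ± 0.44006 → (-1.866, -0.986).
With 90% confidence, each one-unit increase in volatile acidity is associated with a change of between -1.866 and -0.986 points in wine quality rating, holding the other predictors fixed.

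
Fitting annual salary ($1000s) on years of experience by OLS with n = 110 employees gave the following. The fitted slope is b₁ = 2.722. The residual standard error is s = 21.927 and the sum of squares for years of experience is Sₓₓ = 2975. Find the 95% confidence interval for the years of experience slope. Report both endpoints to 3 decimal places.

SE(b₁) = s/√Sₓₓ = 21.927/√2975 = 0.402009.
df = n − 2 = 108.
t* = t_{0.025, 108} = 1.982173.
Margin = t* × SE = 1.982173 × 0.402009 = 0.79685.
CI: 2.722 ± 0.79685 → (1.925, 3.519).
With 95% confidence, each one-unit increase in years of experience is associated with a change of between 1.925 and 3.519 $1000s in annual salary.

(1.925, 3.519)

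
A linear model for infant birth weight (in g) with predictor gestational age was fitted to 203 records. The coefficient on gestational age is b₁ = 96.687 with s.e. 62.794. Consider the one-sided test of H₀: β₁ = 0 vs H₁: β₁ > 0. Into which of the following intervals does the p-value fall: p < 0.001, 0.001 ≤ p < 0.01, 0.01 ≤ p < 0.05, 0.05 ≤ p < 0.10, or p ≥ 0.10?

t = 96.687 / 62.794 = 1.540.
df = n − 2 = 203 − 2 = 201.
One-sided p = P(T_{201} > t) ≈ 0.0626.
So 0.05 ≤ p < 0.10.

0.05 ≤ p < 0.10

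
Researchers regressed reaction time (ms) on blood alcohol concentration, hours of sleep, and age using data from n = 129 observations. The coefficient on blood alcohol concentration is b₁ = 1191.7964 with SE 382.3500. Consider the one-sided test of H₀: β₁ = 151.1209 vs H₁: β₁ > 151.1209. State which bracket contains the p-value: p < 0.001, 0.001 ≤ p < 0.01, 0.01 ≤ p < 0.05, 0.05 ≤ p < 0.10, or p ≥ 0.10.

t = (1191.7964 − 151.1209) / 382.3500 = 2.722.
df = n − k − 1 = 129 − 3 − 1 = 125.
One-sided p = P(T_{125} > t) ≈ 0.0037.
So 0.001 ≤ p < 0.01.

0.001 ≤ p < 0.01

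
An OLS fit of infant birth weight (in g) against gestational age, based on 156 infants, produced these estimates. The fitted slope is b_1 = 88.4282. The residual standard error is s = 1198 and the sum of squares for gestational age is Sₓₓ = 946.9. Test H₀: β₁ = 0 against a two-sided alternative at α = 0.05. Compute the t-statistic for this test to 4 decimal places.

t = 2.2714

SE(b_1) = s/√Sₓₓ = 1198/√946.9 = 38.9318.
t = 88.4282 / 38.9318 = 2.2714.
df = n − 2 = 154.
Two-sided p ≈ 0.0245, which is < 0.05, so reject H₀.
There is evidence that gestational age is associated with infant birth weight.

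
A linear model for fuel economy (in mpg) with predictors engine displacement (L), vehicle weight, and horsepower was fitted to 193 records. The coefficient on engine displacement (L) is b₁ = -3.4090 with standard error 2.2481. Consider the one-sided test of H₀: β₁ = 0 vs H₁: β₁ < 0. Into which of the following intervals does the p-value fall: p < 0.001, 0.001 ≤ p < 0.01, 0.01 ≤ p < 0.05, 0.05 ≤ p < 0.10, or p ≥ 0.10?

0.05 ≤ p < 0.10

t = -3.4090 / 2.2481 = -1.516.
df = n − k − 1 = 193 − 3 − 1 = 189.
One-sided p = P(T_{189} < t) ≈ 0.0655.
So 0.05 ≤ p < 0.10.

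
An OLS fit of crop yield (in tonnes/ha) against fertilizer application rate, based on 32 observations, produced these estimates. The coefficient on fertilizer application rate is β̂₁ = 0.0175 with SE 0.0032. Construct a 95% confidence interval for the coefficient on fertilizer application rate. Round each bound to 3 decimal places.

df = n − 2 = 32 − 2 = 30.
t* = t_{0.025, 30} = 2.042272.
Margin = t* × SE = 2.042272 × 0.0032 = 0.00654.
CI: 0.0175 ± 0.00654 → (0.011, 0.024).
With 95% confidence, each one-unit increase in fertilizer application rate is associated with a change of between 0.011 and 0.024 tonnes/ha in crop yield.

(0.011, 0.024)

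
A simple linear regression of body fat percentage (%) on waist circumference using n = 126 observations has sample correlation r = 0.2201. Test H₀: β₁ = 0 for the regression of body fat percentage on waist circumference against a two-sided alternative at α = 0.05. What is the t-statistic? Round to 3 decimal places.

t = r·√(n − 2)/√(1 − r²) = 0.2201·√124/√0.951556 = 2.513.
df = n − 2 = 124.
Two-sided p ≈ 0.0133, which is < 0.05, so reject H₀.
There is evidence of a linear association between waist circumference and body fat percentage.

t = 2.513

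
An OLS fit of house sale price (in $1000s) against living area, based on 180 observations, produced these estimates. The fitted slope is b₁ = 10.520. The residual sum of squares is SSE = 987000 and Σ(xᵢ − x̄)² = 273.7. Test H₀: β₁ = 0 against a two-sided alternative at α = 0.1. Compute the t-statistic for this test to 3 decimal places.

MSE = SSE/(n − 2) = 987000/178 = 5544.94.
SE(b₁) = √(MSE/Sₓₓ) = √(5544.94/273.7) = 4.50102.
t = 10.520 / 4.50102 = 2.337.
df = n − 2 = 178.
Two-sided p ≈ 0.0205, which is < 0.1, so reject H₀.
There is evidence that living area is associated with house sale price.

t = 2.337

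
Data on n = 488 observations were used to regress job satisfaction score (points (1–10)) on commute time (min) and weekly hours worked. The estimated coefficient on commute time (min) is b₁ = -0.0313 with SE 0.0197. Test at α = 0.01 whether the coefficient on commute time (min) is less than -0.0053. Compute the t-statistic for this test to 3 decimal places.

t = -1.320

H₀: β₁ = -0.0053 vs H₁: β₁ < -0.0053.
t = (b₁ − β₁⁰)/SE = (-0.0313 − (-0.0053)) / 0.0197 = -1.320.
df = n − k − 1 = 488 − 2 − 1 = 485.
One-sided p ≈ 0.0938, which is ≥ 0.01, so fail to reject H₀.
The data do not give significant evidence that the true slope on commute time (min) is below -0.0053 points (1–10) per unit, holding the other predictors fixed.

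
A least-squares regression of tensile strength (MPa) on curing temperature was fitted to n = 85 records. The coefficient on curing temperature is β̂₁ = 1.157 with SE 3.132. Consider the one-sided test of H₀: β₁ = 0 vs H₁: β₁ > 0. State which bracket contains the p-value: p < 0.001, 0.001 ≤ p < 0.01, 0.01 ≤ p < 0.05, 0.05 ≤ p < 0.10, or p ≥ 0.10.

p ≥ 0.10

t = 1.157 / 3.132 = 0.369.
df = n − 2 = 85 − 2 = 83.
One-sided p = P(T_{83} > t) ≈ 0.3564.
So p ≥ 0.10.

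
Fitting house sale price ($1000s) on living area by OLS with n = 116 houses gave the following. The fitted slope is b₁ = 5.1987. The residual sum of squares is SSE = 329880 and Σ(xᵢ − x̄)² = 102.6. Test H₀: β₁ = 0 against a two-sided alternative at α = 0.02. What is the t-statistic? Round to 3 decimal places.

MSE = SSE/(n − 2) = 329880/114 = 2893.68.
SE(b₁) = √(MSE/Sₓₓ) = √(2893.68/102.6) = 5.3107.
t = 5.1987 / 5.3107 = 0.979.
df = n − 2 = 114.
Two-sided p ≈ 0.3297, which is ≥ 0.02, so fail to reject H₀.
The data do not give significant evidence of an association between living area and house sale price.

t = 0.979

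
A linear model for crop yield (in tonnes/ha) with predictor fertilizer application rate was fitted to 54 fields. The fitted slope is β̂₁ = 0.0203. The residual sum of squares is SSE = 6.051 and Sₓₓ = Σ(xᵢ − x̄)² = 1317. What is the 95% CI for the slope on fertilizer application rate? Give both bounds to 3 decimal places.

MSE = SSE/(n − 2) = 6.051/52 = 0.116365.
SE(β̂₁) = √(MSE/Sₓₓ) = √(0.116365/1317) = 0.00939981.
df = n − 2 = 52.
t* = t_{0.025, 52} = 2.006647.
Margin = t* × SE = 2.006647 × 0.00939981 = 0.01886.
CI: 0.0203 ± 0.01886 → (0.001, 0.039).
With 95% confidence, each one-unit increase in fertilizer application rate is associated with a change of between 0.001 and 0.039 tonnes/ha in crop yield.

(0.001, 0.039)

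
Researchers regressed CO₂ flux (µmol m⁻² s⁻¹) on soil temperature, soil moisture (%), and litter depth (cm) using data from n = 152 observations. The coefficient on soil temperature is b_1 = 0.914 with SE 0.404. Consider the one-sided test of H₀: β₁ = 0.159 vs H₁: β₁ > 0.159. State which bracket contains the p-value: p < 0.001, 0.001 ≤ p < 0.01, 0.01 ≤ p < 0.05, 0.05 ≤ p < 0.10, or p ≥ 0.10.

0.01 ≤ p < 0.05

t = (0.914 − 0.159) / 0.404 = 1.869.
df = n − k − 1 = 152 − 3 − 1 = 148.
One-sided p = P(T_{148} > t) ≈ 0.0318.
So 0.01 ≤ p < 0.05.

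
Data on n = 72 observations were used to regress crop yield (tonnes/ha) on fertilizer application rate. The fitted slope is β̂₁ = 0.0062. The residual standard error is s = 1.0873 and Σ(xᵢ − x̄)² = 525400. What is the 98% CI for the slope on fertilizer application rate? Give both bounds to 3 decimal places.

(0.003, 0.010)

SE(β̂₁) = s/√Sₓₓ = 1.0873/√525400 = 0.00150005.
df = n − 2 = 70.
t* = t_{0.01, 70} = 2.380807.
Margin = t* × SE = 2.380807 × 0.00150005 = 0.00357.
CI: 0.0062 ± 0.00357 → (0.003, 0.010).
With 98% confidence, each one-unit increase in fertilizer application rate is associated with a change of between 0.003 and 0.010 tonnes/ha in crop yield.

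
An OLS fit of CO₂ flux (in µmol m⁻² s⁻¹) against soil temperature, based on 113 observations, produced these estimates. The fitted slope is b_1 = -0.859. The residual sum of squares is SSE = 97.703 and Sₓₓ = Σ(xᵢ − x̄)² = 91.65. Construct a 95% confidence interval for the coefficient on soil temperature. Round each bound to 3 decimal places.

MSE = SSE/(n − 2) = 97.703/111 = 0.880207.
SE(b_1) = √(MSE/Sₓₓ) = √(0.880207/91.65) = 0.098.
df = n − 2 = 111.
t* = t_{0.025, 111} = 1.981567.
Margin = t* × SE = 1.981567 × 0.098 = 0.19419.
CI: -0.859 ± 0.19419 → (-1.053, -0.665).
With 95% confidence, each one-unit increase in soil temperature is associated with a change of between -1.053 and -0.665 µmol m⁻² s⁻¹ in CO₂ flux.

(-1.053, -0.665)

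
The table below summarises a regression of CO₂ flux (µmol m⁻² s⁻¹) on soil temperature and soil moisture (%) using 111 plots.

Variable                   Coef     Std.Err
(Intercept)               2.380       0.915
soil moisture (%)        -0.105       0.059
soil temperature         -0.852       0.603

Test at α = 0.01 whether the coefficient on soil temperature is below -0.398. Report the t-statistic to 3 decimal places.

Read off: b = -0.852, SE = 0.603 for soil temperature.
H₀: β₁ = -0.398 vs H₁: β₁ < -0.398.
t = (-0.852 − (-0.398)) / 0.603 = -0.753.
df = n − k − 1 = 111 − 2 − 1 = 108.
One-sided p ≈ 0.2266, which is ≥ 0.01, so fail to reject H₀.
The data do not give significant evidence that the true slope on soil temperature is below -0.398 µmol m⁻² s⁻¹ per unit, holding the other predictors fixed.

t = -0.753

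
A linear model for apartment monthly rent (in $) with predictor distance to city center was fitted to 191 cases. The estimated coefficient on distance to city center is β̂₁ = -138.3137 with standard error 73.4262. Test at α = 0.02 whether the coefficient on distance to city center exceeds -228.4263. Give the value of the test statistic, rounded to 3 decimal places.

H₀: β₁ = -228.4263 vs H₁: β₁ > -228.4263.
t = (β̂₁ − β₁⁰)/SE = (-138.3137 − (-228.4263)) / 73.4262 = 1.227.
df = n − 2 = 191 − 2 = 189.
One-sided p ≈ 0.1106, which is ≥ 0.02, so fail to reject H₀.
The data do not give significant evidence that the true slope on distance to city center exceeds -228.4263 $ per unit.

t = 1.227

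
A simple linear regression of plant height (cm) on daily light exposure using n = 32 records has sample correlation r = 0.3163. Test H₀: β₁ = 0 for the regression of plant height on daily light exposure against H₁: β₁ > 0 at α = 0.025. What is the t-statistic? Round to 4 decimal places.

t = 1.8262

t = r·√(n − 2)/√(1 − r²) = 0.3163·√30/√0.899954 = 1.8262.
df = n − 2 = 30.
One-sided p ≈ 0.0389, which is ≥ 0.025, so fail to reject H₀.
The data do not give significant evidence of a linear association between daily light exposure and plant height.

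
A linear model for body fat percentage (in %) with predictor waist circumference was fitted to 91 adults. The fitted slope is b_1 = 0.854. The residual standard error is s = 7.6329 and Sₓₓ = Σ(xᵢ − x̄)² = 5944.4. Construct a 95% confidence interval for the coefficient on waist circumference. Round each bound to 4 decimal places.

(0.6573, 1.0507)

SE(b_1) = s/√Sₓₓ = 7.6329/√5944.4 = 0.0990001.
df = n − 2 = 89.
t* = t_{0.025, 89} = 1.986979.
Margin = t* × SE = 1.986979 × 0.0990001 = 0.196711.
CI: 0.854 ± 0.196711 → (0.6573, 1.0507).
With 95% confidence, each one-unit increase in waist circumference is associated with a change of between 0.6573 and 1.0507 % in body fat percentage.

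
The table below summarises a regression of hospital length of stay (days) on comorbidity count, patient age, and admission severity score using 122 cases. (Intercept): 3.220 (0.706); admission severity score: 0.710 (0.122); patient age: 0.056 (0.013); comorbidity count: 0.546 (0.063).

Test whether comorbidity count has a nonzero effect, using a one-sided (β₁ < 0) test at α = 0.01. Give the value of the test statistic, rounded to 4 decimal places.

Read off: b = 0.546, SE = 0.063 for comorbidity count.
H₀: β₁ = 0 vs H₁: β₁ < 0.
t = 0.546 / 0.063 = 8.6667.
df = n − k − 1 = 122 − 3 − 1 = 118.
One-sided p ≈ 1.0000, which is ≥ 0.01, so fail to reject H₀.
The data do not give significant evidence that the true slope on comorbidity count is negative, holding the other predictors fixed.

t = 8.6667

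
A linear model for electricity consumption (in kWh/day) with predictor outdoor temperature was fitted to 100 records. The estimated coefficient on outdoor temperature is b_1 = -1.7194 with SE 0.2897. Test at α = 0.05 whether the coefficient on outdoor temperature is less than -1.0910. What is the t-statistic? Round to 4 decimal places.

H₀: β₁ = -1.0910 vs H₁: β₁ < -1.0910.
t = (b_1 − β₁⁰)/SE = (-1.7194 − (-1.0910)) / 0.2897 = -2.1691.
df = n − 2 = 100 − 2 = 98.
One-sided p ≈ 0.0162, which is < 0.05, so reject H₀.
There is evidence that the true slope on outdoor temperature is below -1.0910 kWh/day per unit.

t = -2.1691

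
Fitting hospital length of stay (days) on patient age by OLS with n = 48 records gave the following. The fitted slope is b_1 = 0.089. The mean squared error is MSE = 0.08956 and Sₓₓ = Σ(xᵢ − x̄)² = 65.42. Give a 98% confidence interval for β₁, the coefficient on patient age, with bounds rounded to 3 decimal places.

SE(b_1) = √(MSE/Sₓₓ) = √(0.08956/65.42) = 0.037.
df = n − 2 = 46.
t* = t_{0.01, 46} = 2.410188.
Margin = t* × SE = 2.410188 × 0.037 = 0.08918.
CI: 0.089 ± 0.08918 → (0.000, 0.178).
With 98% confidence, each one-unit increase in patient age is associated with a change of between 0.000 and 0.178 days in hospital length of stay.

(0.000, 0.178)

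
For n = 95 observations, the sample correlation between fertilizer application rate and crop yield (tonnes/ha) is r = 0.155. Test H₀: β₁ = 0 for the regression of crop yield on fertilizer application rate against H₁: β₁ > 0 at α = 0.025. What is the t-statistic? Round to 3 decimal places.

t = r·√(n − 2)/√(1 − r²) = 0.155·√93/√0.975975 = 1.513.
df = n − 2 = 93.
One-sided p ≈ 0.0668, which is ≥ 0.025, so fail to reject H₀.
The data do not give significant evidence of a linear association between fertilizer application rate and crop yield.

t = 1.513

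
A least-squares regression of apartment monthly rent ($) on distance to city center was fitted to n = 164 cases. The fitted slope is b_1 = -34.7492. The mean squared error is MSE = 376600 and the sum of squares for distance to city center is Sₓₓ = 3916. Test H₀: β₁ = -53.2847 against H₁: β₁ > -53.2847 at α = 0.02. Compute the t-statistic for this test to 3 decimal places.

SE(b_1) = √(MSE/Sₓₓ) = √(376600/3916) = 9.80661.
t = (-34.7492 − (-53.2847)) / 9.80661 = 1.890.
df = n − 2 = 162.
One-sided p ≈ 0.0303, which is ≥ 0.02, so fail to reject H₀.
The data do not give significant evidence that the true slope on distance to city center exceeds -53.2847 $ per unit.

t = 1.890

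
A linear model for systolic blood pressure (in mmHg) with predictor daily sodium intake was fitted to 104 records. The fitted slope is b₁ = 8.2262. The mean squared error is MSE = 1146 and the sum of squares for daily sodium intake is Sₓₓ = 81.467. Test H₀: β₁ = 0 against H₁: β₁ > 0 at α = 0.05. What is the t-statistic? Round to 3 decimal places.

t = 2.193

SE(b₁) = √(MSE/Sₓₓ) = √(1146/81.467) = 3.75061.
t = 8.2262 / 3.75061 = 2.193.
df = n − 2 = 102.
One-sided p ≈ 0.0153, which is < 0.05, so reject H₀.
There is evidence that the true slope on daily sodium intake is positive.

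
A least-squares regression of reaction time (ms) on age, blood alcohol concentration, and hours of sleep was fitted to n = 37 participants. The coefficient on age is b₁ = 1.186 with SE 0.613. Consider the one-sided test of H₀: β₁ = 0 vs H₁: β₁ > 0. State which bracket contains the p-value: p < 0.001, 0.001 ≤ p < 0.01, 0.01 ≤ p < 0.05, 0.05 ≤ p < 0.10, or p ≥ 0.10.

t = 1.186 / 0.613 = 1.935.
df = n − k − 1 = 37 − 3 − 1 = 33.
One-sided p = P(T_{33} > t) ≈ 0.0308.
So 0.01 ≤ p < 0.05.

0.01 ≤ p < 0.05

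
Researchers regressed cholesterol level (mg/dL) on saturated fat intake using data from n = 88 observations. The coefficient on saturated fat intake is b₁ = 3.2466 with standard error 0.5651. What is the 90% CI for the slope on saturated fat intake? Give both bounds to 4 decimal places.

(2.3070, 4.1862)

df = n − 2 = 88 − 2 = 86.
t* = t_{0.05, 86} = 1.662765.
Margin = t* × SE = 1.662765 × 0.5651 = 0.939629.
CI: 3.2466 ± 0.939629 → (2.3070, 4.1862).
With 90% confidence, each one-unit increase in saturated fat intake is associated with a change of between 2.3070 and 4.1862 mg/dL in cholesterol level.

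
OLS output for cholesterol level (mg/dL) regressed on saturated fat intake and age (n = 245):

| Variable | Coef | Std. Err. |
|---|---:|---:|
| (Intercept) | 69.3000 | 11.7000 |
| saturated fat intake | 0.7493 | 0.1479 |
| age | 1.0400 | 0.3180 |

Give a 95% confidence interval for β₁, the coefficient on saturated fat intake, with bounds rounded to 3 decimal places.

Read off: b = 0.7493, SE = 0.1479 for saturated fat intake.
df = n − k − 1 = 245 − 2 − 1 = 242.
t* = t_{0.025, 242} = 1.969815.
Margin = t* × SE = 1.969815 × 0.1479 = 0.29134.
CI: 0.7493 ± 0.29134 → (0.458, 1.041).

(0.458, 1.041)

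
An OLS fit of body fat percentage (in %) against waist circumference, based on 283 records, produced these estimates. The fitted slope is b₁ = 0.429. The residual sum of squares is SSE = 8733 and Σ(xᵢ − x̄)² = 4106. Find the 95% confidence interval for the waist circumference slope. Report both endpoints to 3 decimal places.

MSE = SSE/(n − 2) = 8733/281 = 31.0783.
SE(b₁) = √(MSE/Sₓₓ) = √(31.0783/4106) = 0.087.
df = n − 2 = 281.
t* = t_{0.025, 281} = 1.968442.
Margin = t* × SE = 1.968442 × 0.087 = 0.17125.
CI: 0.429 ± 0.17125 → (0.258, 0.600).
With 95% confidence, each one-unit increase in waist circumference is associated with a change of between 0.258 and 0.600 % in body fat percentage.

(0.258, 0.600)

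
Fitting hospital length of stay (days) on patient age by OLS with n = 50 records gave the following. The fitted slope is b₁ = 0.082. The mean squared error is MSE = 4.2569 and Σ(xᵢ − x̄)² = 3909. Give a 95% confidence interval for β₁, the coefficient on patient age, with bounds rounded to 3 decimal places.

(0.016, 0.148)

SE(b₁) = √(MSE/Sₓₓ) = √(4.2569/3909) = 0.033.
df = n − 2 = 48.
t* = t_{0.025, 48} = 2.010635.
Margin = t* × SE = 2.010635 × 0.033 = 0.06635.
CI: 0.082 ± 0.06635 → (0.016, 0.148).
With 95% confidence, each one-unit increase in patient age is associated with a change of between 0.016 and 0.148 days in hospital length of stay.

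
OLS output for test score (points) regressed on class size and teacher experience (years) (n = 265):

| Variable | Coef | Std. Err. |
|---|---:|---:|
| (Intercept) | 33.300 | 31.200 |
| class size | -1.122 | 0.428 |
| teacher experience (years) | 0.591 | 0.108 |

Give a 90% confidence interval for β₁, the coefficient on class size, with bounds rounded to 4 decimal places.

Read off: b = -1.122, SE = 0.428 for class size.
df = n − k − 1 = 265 − 2 − 1 = 262.
t* = t_{0.05, 262} = 1.65069.
Margin = t* × SE = 1.65069 × 0.428 = 0.706495.
CI: -1.122 ± 0.706495 → (-1.8285, -0.4155).

(-1.8285, -0.4155)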